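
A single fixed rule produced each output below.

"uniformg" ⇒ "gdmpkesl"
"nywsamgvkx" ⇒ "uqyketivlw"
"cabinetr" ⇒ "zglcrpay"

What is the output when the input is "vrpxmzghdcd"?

nvkxefbabtp

The rule is to move the first 2 characters to the end (rotate left by 2), then shift every letter 2 places backward in the alphabet (wrapping around).
On "vrpxmzghdcd": the first step gives "pxmzghdcdvr", and the second then gives "nvkxefbabtp".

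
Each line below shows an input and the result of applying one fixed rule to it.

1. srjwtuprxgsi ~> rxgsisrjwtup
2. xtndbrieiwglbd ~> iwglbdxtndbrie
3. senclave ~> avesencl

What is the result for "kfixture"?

urekfixt

The rule is to move the first character to the end, then swap the front and back halves of the string.
Applying both steps to "kfixture": "fixturek", then "urekfixt".
(Check on "srjwtuprxgsi": → "rjwtuprxgsis" → "rxgsisrjwtup" ✓)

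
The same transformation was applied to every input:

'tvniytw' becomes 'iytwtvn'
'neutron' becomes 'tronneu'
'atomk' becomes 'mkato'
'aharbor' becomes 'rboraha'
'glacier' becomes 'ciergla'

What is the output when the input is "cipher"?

In each case the input is transformed by: move the first 3 characters to the end (rotate left by 3).
For "cipher" the result is "hercip".

hercip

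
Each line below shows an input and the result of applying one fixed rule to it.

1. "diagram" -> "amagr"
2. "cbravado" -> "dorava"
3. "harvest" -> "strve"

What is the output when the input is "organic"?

What's happening: delete the first 2 characters, then move the last 2 characters to the front (rotate right by 2).
So "organic" becomes "icgan".

icgan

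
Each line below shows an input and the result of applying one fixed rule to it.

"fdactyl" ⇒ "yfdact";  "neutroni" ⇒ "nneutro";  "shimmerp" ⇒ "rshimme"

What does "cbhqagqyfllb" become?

Each output is the input with this applied: delete the last character, then move the last character to the front.
Applying both steps to "cbhqagqyfllb": "cbhqagqyfll", then "lcbhqagqyfl".

lcbhqagqyfl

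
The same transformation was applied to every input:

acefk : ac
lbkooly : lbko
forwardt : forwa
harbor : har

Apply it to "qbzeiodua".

qbzeio

In each case the input is transformed by: delete the last 3 characters.
"qbzeiodua" → "qbzeio".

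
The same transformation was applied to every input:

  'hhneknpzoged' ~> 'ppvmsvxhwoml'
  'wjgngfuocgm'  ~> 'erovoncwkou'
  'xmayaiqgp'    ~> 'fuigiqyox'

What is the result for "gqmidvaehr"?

Each output is the input with this applied: shift every letter 8 places forward in the alphabet (wrapping around).
On "gqmidvaehr" that produces "oyuqldimpz".

oyuqldimpz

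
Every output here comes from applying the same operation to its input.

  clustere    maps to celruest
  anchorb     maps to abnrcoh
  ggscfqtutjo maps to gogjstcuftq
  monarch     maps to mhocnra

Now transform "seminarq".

The rule is to take characters alternately from the front and the back (1st, last, 2nd, 2nd-last, ...).
For "seminarq" the result is "sqermain".

sqermain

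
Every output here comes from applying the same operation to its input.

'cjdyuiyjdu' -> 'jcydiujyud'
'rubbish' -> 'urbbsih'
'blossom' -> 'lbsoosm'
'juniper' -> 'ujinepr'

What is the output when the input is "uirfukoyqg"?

iufrkuyogq

What's happening: swap each adjacent pair of characters (1↔2, 3↔4, ...).
So "uirfukoyqg" becomes "iufrkuyogq".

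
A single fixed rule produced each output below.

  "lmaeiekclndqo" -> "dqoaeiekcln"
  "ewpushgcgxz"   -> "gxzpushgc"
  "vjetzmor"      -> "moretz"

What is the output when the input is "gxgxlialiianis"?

The transformation: delete the first 2 characters, then move the last 3 characters to the front (rotate right by 3).
On "gxgxlialiianis": the first step gives "gxlialiianis", and the second then gives "nisgxlialiia".

nisgxlialiia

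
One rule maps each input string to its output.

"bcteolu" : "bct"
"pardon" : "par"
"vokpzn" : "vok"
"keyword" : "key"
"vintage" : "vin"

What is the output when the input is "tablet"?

Rule — keep only the first 3 characters.
On "tablet" that produces "tab".

tab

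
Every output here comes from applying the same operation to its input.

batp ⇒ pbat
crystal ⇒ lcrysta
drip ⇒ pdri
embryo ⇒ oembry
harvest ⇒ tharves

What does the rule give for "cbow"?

Each output is the input with this applied: move the last character to the front.
Applying that to "cbow" gives "wcbo".

wcbo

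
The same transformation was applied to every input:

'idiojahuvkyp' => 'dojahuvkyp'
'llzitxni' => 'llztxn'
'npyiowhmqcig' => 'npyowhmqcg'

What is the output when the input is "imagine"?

Looking at the pairs, the operation is to remove every "i".
"imagine" → "magne".

magne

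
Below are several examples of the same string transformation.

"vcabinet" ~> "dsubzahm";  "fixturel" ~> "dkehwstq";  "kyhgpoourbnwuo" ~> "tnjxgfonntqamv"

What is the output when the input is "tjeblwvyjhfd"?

ecsidakvuxig

The pattern: move the last 2 characters to the front (rotate right by 2), then shift every letter 1 place backward in the alphabet (wrapping around).
On "tjeblwvyjhfd": the first step gives "fdtjeblwvyjh", and the second then gives "ecsidakvuxig".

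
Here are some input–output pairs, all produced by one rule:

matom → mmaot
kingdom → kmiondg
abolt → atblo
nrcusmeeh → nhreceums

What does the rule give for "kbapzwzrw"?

kwbrazpwz

In each case the input is transformed by: take characters alternately from the front and the back (1st, last, 2nd, 2nd-last, ...).
"kbapzwzrw" → "kwbrazpwz".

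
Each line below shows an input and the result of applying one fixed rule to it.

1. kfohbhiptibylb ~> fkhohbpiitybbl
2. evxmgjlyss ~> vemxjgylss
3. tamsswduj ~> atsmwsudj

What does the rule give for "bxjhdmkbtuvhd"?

xbhjmdbkuthvd

The transformation: swap each adjacent pair of characters (1↔2, 3↔4, ...).
"bxjhdmkbtuvhd" → "xbhjmdbkuthvd".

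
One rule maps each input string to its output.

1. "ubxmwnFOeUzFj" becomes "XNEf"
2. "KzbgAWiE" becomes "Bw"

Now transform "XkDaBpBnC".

Each output is the input with this applied: keep one character in every 3, starting at position 3 (positions 3rd, 6th, 9th, ...), then flip the case of every letter.
For "XkDaBpBnC", step one produces "DpC"; step two turns that into "dPc".

dPc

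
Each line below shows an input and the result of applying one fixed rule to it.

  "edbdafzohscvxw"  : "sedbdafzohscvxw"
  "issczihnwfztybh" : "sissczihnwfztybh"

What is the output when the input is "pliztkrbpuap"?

spliztkrbpuap

The transformation: prepend "s".
On "pliztkrbpuap" that produces "spliztkrbpuap".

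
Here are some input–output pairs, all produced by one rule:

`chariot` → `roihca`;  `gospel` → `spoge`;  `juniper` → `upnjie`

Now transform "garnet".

The rule is to delete the last character, then sort the characters into reverse alphabetical order.
On "garnet": the first step gives "garne", and the second then gives "rngea".

rngea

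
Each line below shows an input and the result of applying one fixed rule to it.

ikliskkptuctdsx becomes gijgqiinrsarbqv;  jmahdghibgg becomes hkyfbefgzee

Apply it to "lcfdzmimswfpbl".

jadbxkgkqudnzj

The transformation: shift every letter 2 places backward in the alphabet (wrapping around).
Applying that to "lcfdzmimswfpbl" gives "jadbxkgkqudnzj".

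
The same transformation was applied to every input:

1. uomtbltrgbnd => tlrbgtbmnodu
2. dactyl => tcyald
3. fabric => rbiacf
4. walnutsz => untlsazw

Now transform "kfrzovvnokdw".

vvnoozkrdfwk

The transformation: swap the front and back halves of the string, then take characters alternately from the front and the back (1st, last, 2nd, 2nd-last, ...).
Starting from "kfrzovvnokdw": after the first operation, "vnokdwkfrzov"; after the second, "vvnoozkrdfwk".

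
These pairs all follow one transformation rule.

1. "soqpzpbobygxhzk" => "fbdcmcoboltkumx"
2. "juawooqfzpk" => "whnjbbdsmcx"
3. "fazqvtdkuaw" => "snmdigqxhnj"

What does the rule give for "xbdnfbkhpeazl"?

The transformation: shift every letter 13 places forward in the alphabet (wrapping around) — i.e. ROT13.
So "xbdnfbkhpeazl" becomes "koqasoxucrnmy".

koqasoxucrnmy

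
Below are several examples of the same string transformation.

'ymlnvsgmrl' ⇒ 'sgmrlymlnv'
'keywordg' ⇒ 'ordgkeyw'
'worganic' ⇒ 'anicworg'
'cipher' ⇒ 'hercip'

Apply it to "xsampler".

plerxsam

Rule — swap the front and back halves of the string.
On "xsampler" that produces "plerxsam".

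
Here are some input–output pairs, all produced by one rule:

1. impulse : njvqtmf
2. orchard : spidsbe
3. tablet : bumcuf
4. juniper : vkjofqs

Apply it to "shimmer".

Looking at the pairs, the operation is to shift every letter 1 place forward in the alphabet (wrapping around), then swap each adjacent pair of characters (1↔2, 3↔4, ...).
Applying both steps to "shimmer": "tijnnfs", then "itnjfns".

itnjfns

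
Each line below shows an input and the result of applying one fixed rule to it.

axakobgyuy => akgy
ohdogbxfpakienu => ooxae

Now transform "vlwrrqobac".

Rule — keep one character in every 3, starting at position 1 (positions 1st, 4th, 7th, ...).
Doing the same to "vlwrrqobac": "vroc".

vroc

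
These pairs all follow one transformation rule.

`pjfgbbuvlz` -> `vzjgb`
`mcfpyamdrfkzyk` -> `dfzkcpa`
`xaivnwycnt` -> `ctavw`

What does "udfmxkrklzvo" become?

The pattern: keep every other character starting from the second (positions 2nd, 4th, 6th, ...), then move the first 3 characters to the end (rotate left by 3).
On "udfmxkrklzvo" that produces "kzodmk".
(Check on "mcfpyamdrfkzyk": → "cpadfzk" → "dfzkcpa" ✓)

kzodmk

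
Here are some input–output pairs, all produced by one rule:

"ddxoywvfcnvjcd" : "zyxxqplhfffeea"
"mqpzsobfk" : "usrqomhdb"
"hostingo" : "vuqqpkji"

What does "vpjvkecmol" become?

xxrqonmlge

Rule — shift every letter 2 places forward in the alphabet (wrapping around), then sort the characters into reverse alphabetical order.
Doing the same to "vpjvkecmol": "xxrqonmlge".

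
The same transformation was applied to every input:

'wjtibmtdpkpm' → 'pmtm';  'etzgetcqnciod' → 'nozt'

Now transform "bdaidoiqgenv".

In each case the input is transformed by: keep one character in every 3, starting at position 3 (positions 3rd, 6th, 9th, ...), then move the last 2 characters to the front (rotate right by 2).
For "bdaidoiqgenv", step one produces "aogv"; step two turns that into "gvao".

gvao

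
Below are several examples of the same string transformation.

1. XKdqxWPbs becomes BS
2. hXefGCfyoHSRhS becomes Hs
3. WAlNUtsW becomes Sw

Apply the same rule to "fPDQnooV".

Rule — flip the case of every letter, then keep only the last 2 characters.
"fPDQnooV" → "FpdqNOOv" → "Ov".

Ov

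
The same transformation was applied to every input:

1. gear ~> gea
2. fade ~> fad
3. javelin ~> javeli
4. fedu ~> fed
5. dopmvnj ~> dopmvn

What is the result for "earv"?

What's happening: delete the last character.
Doing the same to "earv": "ear".

ear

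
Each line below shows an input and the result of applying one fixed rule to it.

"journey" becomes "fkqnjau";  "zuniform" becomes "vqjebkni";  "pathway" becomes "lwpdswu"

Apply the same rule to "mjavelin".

ifwrahej

The pattern: shift every letter 4 places backward in the alphabet (wrapping around).
For "mjavelin" the result is "ifwrahej".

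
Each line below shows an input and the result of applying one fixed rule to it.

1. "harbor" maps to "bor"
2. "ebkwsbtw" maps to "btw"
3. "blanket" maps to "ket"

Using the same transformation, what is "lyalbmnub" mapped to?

nub

In each case the input is transformed by: keep only the last 3 characters.
"lyalbmnub" → "nub".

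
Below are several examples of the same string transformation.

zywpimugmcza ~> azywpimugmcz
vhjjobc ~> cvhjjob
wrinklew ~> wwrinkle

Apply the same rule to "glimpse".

Rule — move the last character to the front.
So "glimpse" becomes "eglimps".

eglimps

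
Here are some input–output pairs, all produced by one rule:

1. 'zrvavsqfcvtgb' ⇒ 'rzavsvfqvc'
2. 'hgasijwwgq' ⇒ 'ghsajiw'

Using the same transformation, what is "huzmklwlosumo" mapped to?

The pattern: delete the last 3 characters, then swap each adjacent pair of characters (1↔2, 3↔4, ...).
Applying both steps to "huzmklwlosumo": "huzmklwlos", then "uhmzlklwso".

uhmzlklwso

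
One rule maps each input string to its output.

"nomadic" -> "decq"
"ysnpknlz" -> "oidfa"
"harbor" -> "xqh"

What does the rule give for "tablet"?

The transformation: shift every letter 10 places backward in the alphabet (wrapping around), then delete the last 3 characters.
Working it through for "tablet": intermediate "jqrbuj", final "jqr".

jqr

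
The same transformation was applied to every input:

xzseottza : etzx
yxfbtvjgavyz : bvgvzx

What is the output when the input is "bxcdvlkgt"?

Each output is the input with this applied: move the first 2 characters to the end (rotate left by 2), then keep every other character starting from the second (positions 2nd, 4th, 6th, ...).
For "bxcdvlkgt", step one produces "cdvlkgtbx"; step two turns that into "dlgb".

dlgb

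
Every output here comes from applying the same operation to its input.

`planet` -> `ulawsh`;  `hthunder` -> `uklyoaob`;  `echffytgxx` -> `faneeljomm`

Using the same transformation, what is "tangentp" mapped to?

The rule is to shift every letter 7 places forward in the alphabet (wrapping around), then swap the front and back halves of the string.
For "tangentp", step one produces "ahunluaw"; step two turns that into "luawahun".

luawahun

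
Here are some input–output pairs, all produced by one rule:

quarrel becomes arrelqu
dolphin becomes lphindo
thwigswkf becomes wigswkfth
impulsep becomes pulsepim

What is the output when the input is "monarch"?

narchmo

Rule — move the first 2 characters to the end (rotate left by 2).
So "monarch" becomes "narchmo".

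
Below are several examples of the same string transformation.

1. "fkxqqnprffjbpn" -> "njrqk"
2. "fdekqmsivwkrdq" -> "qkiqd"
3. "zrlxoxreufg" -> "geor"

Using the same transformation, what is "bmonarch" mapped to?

What's happening: keep one character in every 3, starting at position 2 (positions 2nd, 5th, 8th, ...), then reverse the string.
"bmonarch" → "mah" → "ham".
(Check on "zrlxoxreufg": → "roeg" → "geor" ✓)

ham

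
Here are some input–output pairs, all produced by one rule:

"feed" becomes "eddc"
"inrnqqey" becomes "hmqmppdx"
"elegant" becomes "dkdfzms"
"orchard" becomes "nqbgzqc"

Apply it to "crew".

bqdv

Each output is the input with this applied: shift every letter 1 place backward in the alphabet (wrapping around).
So "crew" becomes "bqdv".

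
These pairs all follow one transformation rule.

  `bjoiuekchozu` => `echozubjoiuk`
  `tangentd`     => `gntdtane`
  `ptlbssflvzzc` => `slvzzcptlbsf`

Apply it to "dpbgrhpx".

ghpxdpbr

The rule is to swap the front and back halves of the string, then swap the first and last characters.
On "dpbgrhpx": the first step gives "rhpxdpbg", and the second then gives "ghpxdpbr".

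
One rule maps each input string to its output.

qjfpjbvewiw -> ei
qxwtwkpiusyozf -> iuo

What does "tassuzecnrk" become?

aue

In each case the input is transformed by: keep only the vowels.
Doing the same to "tassuzecnrk": "aue".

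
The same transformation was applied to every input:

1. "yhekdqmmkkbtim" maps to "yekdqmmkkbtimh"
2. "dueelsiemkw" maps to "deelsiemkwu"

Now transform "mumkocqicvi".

mmkocqicviu

Each output is the input with this applied: move the first character to the end, then swap the first and last characters.
Applying both steps to "mumkocqicvi": "umkocqicvim", then "mmkocqicviu".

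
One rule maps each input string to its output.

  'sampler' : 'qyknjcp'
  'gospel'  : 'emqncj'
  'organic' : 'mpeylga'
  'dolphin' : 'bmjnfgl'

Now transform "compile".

amkngjc

The rule is to shift every letter 2 places backward in the alphabet (wrapping around).
So "compile" becomes "amkngjc".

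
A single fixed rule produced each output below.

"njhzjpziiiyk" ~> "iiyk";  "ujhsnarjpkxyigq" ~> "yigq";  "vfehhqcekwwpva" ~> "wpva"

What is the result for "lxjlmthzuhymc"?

hymc

The transformation: keep only the last 4 characters.
So "lxjlmthzuhymc" becomes "hymc".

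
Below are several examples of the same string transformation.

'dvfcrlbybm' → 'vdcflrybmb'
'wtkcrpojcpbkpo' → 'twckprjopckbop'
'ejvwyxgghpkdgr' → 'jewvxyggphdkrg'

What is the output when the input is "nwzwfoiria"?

What's happening: swap each adjacent pair of characters (1↔2, 3↔4, ...).
"nwzwfoiria" → "wnwzofriai".

wnwzofriai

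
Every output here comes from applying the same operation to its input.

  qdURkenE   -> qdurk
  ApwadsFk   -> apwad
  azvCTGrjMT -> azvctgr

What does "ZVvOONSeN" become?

zvvoon

In each case the input is transformed by: delete the last 3 characters, then convert every letter to lowercase.
For "ZVvOONSeN", step one produces "ZVvOON"; step two turns that into "zvvoon".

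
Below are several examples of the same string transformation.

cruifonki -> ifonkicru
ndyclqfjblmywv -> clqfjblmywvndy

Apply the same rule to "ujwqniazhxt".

qniazhxtujw

Rule — move the first 3 characters to the end (rotate left by 3).
"ujwqniazhxt" → "qniazhxtujw".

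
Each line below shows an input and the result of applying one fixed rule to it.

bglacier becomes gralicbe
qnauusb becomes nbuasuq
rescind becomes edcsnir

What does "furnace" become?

uenrcaf

Rule — swap the first and last characters, then swap each adjacent pair of characters (1↔2, 3↔4, ...).
"furnace" → "uenrcaf".
(Check on "bglacier": → "rglacieb" → "gralicbe" ✓)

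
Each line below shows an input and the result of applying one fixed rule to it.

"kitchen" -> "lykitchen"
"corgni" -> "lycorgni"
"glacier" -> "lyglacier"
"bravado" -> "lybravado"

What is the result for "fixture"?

lyfixture

Rule — prepend "ly".
"fixture" → "lyfixture".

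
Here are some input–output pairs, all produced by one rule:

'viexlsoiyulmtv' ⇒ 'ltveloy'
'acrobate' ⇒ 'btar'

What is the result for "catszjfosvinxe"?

ixctzfs

Looking at the pairs, the operation is to keep every other character starting from the first (positions 1st, 3rd, 5th, ...), then move the last 2 characters to the front (rotate right by 2).
On "catszjfosvinxe": the first step gives "ctzfsix", and the second then gives "ixctzfs".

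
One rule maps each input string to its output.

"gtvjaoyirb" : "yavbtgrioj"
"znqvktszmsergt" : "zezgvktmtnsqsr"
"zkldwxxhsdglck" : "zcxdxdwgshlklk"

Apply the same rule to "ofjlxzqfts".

The pattern: sort the characters into reverse alphabetical order, then take characters alternately from the front and the back (1st, last, 2nd, 2nd-last, ...).
Applying both steps to "ofjlxzqfts": "zxtsqoljff", then "zfxftjslqo".
(Check on "gtvjaoyirb": → "yvtrojigba" → "yavbtgrioj" ✓)

zfxftjslqo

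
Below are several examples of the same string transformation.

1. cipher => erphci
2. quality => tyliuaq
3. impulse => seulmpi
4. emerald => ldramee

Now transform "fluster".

What's happening: reverse the string, then swap each adjacent pair of characters (1↔2, 3↔4, ...).
For "fluster", step one produces "retsulf"; step two turns that into "erstluf".

erstluf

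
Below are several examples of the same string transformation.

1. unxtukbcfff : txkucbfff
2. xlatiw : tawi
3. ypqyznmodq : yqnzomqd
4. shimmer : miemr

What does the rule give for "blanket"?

Looking at the pairs, the operation is to delete the first 2 characters, then swap each adjacent pair of characters (1↔2, 3↔4, ...).
Applying both steps to "blanket": "anket", then "naekt".

naekt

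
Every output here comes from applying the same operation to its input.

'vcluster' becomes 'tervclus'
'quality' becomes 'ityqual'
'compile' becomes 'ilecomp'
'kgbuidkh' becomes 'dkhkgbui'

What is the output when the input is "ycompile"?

The transformation: move the last 3 characters to the front (rotate right by 3).
"ycompile" → "ileycomp".

ileycomp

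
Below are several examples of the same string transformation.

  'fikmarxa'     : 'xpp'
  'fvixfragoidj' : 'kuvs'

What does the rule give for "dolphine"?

dwt

In each case the input is transformed by: shift every letter 11 places backward in the alphabet (wrapping around), then keep one character in every 3, starting at position 2 (positions 2nd, 5th, 8th, ...).
Doing the same to "dolphine": "dwt".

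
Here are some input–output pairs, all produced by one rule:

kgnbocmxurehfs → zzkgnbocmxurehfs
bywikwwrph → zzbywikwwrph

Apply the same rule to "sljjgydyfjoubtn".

The transformation: prepend "zz".
So "sljjgydyfjoubtn" becomes "zzsljjgydyfjoubtn".

zzsljjgydyfjoubtn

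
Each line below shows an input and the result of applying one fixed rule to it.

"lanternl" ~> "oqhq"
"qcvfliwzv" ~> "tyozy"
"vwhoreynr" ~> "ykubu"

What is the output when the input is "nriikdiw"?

qlnl

The pattern: shift every letter 3 places forward in the alphabet (wrapping around), then keep every other character starting from the first (positions 1st, 3rd, 5th, ...).
Applying both steps to "nriikdiw": "qullnglz", then "qlnl".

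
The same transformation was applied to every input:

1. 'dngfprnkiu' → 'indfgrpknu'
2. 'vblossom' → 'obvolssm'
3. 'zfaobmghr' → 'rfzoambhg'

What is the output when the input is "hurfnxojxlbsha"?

huhfrxnjolxsba

The transformation: swap each adjacent pair of characters (1↔2, 3↔4, ...), then move the last character to the front.
Applying both steps to "hurfnxojxlbsha": "uhfrxnjolxsbah", then "huhfrxnjolxsba".
(Check on "zfaobmghr": → "fzoambhgr" → "rfzoambhg" ✓)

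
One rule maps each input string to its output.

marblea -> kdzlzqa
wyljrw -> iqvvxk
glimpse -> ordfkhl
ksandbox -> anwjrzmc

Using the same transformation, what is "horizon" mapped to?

What's happening: shift every letter 1 place backward in the alphabet (wrapping around), then move the last 3 characters to the front (rotate right by 3).
Working it through for "horizon": intermediate "gnqhynm", final "ynmgnqh".

ynmgnqh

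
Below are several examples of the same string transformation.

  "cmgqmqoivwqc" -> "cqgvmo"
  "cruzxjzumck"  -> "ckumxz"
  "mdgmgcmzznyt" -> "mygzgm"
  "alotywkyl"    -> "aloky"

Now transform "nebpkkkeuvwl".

nwbukk

What's happening: keep every other character starting from the first (positions 1st, 3rd, 5th, ...), then take characters alternately from the front and the back (1st, last, 2nd, 2nd-last, ...).
Working it through for "nebpkkkeuvwl": intermediate "nbkkuw", final "nwbukk".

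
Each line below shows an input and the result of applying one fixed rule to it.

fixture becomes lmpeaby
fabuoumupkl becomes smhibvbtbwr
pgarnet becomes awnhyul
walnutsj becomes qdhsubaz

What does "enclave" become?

The transformation: shift every letter 7 places forward in the alphabet (wrapping around), then move the last character to the front.
Working it through for "enclave": intermediate "lujshcl", final "llujshc".
(Check on "fabuoumupkl": → "mhibvbtbwrs" → "smhibvbtbwr" ✓)

llujshc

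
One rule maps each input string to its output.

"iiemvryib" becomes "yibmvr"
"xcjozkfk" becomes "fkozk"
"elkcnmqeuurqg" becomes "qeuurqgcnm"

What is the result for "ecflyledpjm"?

edpjmlyl

Rule — delete the first 3 characters, then move the first 3 characters to the end (rotate left by 3).
Working it through for "ecflyledpjm": intermediate "lyledpjm", final "edpjmlyl".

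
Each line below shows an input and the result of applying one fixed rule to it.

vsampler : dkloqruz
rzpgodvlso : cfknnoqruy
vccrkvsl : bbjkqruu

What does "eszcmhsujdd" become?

bccdgilrrty

The transformation: shift every letter 1 place backward in the alphabet (wrapping around), then sort the characters into alphabetical order.
Applying both steps to "eszcmhsujdd": "dryblgrticc", then "bccdgilrrty".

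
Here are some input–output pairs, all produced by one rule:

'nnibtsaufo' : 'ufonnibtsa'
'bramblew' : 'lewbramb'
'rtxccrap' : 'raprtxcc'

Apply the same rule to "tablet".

The pattern: move the last 3 characters to the front (rotate right by 3).
On "tablet" that produces "lettab".

lettab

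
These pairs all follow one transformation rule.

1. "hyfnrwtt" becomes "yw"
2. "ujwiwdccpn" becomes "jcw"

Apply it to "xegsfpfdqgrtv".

erfd

Rule — take characters alternately from the front and the back (1st, last, 2nd, 2nd-last, ...), then keep one character in every 3, starting at position 3 (positions 3rd, 6th, 9th, ...).
On "xegsfpfdqgrtv": the first step gives "xvetgrsgfqpdf", and the second then gives "erfd".
(Check on "ujwiwdccpn": → "unjpwcicwd" → "jcw" ✓)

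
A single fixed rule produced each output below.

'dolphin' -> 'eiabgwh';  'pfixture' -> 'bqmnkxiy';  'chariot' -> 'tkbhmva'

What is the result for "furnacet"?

Looking at the pairs, the operation is to shift every letter 7 places backward in the alphabet (wrapping around), then move the first 2 characters to the end (rotate left by 2).
"furnacet" → "kgtvxmyn".

kgtvxmyn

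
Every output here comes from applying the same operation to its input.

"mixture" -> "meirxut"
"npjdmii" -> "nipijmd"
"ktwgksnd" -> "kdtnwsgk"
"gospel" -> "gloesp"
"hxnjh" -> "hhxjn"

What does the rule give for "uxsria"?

uaxisr

Rule — take characters alternately from the front and the back (1st, last, 2nd, 2nd-last, ...).
Applying that to "uxsria" gives "uaxisr".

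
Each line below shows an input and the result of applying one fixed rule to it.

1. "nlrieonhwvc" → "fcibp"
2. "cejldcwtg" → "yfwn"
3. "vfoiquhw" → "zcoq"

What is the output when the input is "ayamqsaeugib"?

The transformation: keep every other character starting from the second (positions 2nd, 4th, 6th, ...), then shift every letter 6 places backward in the alphabet (wrapping around).
On "ayamqsaeugib": the first step gives "ymsegb", and the second then gives "sgmyav".

sgmyav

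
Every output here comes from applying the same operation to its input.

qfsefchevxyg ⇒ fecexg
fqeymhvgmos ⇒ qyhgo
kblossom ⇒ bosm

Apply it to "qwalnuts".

wlus

In each case the input is transformed by: keep every other character starting from the second (positions 2nd, 4th, 6th, ...).
For "qwalnuts" the result is "wlus".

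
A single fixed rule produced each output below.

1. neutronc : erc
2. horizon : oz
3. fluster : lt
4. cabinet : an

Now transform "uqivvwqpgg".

qvp

What's happening: keep one character in every 3, starting at position 2 (positions 2nd, 5th, 8th, ...).
So "uqivvwqpgg" becomes "qvp".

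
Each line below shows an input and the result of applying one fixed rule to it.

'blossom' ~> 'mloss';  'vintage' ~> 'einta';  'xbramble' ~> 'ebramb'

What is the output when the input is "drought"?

troug

The rule is to swap the first and last characters, then delete the last 2 characters.
Starting from "drought": after the first operation, "troughd"; after the second, "troug".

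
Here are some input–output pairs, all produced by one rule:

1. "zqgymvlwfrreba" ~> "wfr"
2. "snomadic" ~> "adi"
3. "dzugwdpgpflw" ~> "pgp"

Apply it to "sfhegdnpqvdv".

npq

Rule — swap the front and back halves of the string, then keep only the first 3 characters.
Working it through for "sfhegdnpqvdv": intermediate "npqvdvsfhegd", final "npq".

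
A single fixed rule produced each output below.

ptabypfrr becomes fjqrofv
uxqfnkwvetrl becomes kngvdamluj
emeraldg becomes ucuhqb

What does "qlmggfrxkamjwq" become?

gbcwwvhnaqcz

Each output is the input with this applied: delete the last 2 characters, then shift every letter 10 places backward in the alphabet (wrapping around).
Working it through for "qlmggfrxkamjwq": intermediate "qlmggfrxkamj", final "gbcwwvhnaqcz".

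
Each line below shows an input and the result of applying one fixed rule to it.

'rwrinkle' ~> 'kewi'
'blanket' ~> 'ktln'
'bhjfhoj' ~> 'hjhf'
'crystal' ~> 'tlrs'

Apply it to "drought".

Looking at the pairs, the operation is to move the last 3 characters to the front (rotate right by 3), then keep every other character starting from the first (positions 1st, 3rd, 5th, ...).
Applying both steps to "drought": "ghtdrou", then "gtru".
(Check on "bhjfhoj": → "hojbhjf" → "hjhf" ✓)

gtru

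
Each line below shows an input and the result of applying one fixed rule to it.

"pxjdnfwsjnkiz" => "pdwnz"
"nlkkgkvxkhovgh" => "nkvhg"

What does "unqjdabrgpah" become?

Each output is the input with this applied: keep one character in every 3, starting at position 1 (positions 1st, 4th, 7th, ...).
Applying that to "unqjdabrgpah" gives "ujbp".

ujbp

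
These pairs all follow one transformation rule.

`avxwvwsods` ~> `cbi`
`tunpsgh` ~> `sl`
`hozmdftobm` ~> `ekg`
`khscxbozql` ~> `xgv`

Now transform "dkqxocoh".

vh

Rule — shift every letter 5 places forward in the alphabet (wrapping around), then keep one character in every 3, starting at position 3 (positions 3rd, 6th, 9th, ...).
Starting from "dkqxocoh": after the first operation, "ipvcthtm"; after the second, "vh".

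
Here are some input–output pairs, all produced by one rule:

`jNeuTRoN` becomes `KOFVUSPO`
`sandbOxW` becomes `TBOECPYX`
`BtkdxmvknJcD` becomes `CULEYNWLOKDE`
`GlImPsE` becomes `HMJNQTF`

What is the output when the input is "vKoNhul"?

WLPOIVM

The transformation: shift every letter 1 place forward in the alphabet (wrapping around), then convert every letter to uppercase.
Starting from "vKoNhul": after the first operation, "wLpOivm"; after the second, "WLPOIVM".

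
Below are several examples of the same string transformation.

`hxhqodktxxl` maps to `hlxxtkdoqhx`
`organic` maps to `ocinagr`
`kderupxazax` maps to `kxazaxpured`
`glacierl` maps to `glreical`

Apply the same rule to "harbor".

In each case the input is transformed by: move the first character to the end, then reverse the string.
"harbor" → "arborh" → "hrobra".

hrobra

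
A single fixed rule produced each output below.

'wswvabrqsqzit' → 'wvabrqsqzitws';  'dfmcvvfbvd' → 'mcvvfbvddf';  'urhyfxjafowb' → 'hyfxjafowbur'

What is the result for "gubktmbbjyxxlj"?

bktmbbjyxxljgu

What's happening: move the first 2 characters to the end (rotate left by 2).
"gubktmbbjyxxlj" → "bktmbbjyxxljgu".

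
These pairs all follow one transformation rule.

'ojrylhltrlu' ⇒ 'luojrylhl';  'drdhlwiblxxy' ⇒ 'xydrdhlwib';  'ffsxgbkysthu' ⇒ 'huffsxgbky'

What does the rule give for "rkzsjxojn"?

jnrkzsj

Rule — move the last 2 characters to the front (rotate right by 2), then delete the last 2 characters.
For "rkzsjxojn" the result is "jnrkzsj".
(Check on "ojrylhltrlu": → "luojrylhltr" → "luojrylhl" ✓)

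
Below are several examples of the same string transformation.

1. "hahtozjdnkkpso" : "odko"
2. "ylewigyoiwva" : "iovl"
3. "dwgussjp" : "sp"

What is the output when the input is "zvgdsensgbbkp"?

ssbz

In each case the input is transformed by: move the first 2 characters to the end (rotate left by 2), then keep one character in every 3, starting at position 3 (positions 3rd, 6th, 9th, ...).
"zvgdsensgbbkp" → "gdsensgbbkpzv" → "ssbz".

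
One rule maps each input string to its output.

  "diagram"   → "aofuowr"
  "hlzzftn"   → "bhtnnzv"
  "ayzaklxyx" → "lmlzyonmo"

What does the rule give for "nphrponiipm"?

What's happening: shift every letter 12 places backward in the alphabet (wrapping around), then reverse the string.
For "nphrponiipm", step one produces "bdvfdcbwwda"; step two turns that into "adwwbcdfvdb".

adwwbcdfvdb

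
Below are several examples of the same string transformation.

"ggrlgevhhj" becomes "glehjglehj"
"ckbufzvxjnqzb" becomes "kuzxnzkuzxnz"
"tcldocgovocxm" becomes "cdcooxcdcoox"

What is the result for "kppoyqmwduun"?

Looking at the pairs, the operation is to keep every other character starting from the second (positions 2nd, 4th, 6th, ...), then write the whole string twice.
Working it through for "kppoyqmwduun": intermediate "poqwun", final "poqwunpoqwun".

poqwunpoqwun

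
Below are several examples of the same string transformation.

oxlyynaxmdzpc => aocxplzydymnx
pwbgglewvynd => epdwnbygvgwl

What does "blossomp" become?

sbplmoos

Each output is the input with this applied: take characters alternately from the front and the back (1st, last, 2nd, 2nd-last, ...), then move the last character to the front.
"blossomp" → "sbplmoos".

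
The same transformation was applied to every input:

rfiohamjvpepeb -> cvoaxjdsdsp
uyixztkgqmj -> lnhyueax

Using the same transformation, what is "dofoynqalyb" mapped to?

cmbeozmp

Looking at the pairs, the operation is to delete the first 3 characters, then shift every letter 12 places backward in the alphabet (wrapping around).
"dofoynqalyb" → "oynqalyb" → "cmbeozmp".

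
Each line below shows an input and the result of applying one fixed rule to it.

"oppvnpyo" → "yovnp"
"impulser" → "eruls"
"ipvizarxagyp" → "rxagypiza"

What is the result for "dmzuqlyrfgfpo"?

Looking at the pairs, the operation is to delete the first 3 characters, then move the first 3 characters to the end (rotate left by 3).
Applying both steps to "dmzuqlyrfgfpo": "uqlyrfgfpo", then "yrfgfpouql".
(Check on "impulser": → "ulser" → "eruls" ✓)

yrfgfpouql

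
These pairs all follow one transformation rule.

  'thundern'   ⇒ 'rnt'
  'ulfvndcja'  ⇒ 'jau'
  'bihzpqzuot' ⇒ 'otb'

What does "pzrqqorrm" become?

What's happening: move the first character to the end, then keep only the last 3 characters.
"pzrqqorrm" → "zrqqorrmp" → "rmp".

rmp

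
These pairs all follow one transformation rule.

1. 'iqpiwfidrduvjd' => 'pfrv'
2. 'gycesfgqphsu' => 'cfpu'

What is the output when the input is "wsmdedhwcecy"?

mdcy

Looking at the pairs, the operation is to keep one character in every 3, starting at position 3 (positions 3rd, 6th, 9th, ...).
For "wsmdedhwcecy" the result is "mdcy".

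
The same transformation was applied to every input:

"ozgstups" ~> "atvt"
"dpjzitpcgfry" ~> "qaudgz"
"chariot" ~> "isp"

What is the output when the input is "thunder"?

iof

What's happening: keep every other character starting from the second (positions 2nd, 4th, 6th, ...), then shift every letter 1 place forward in the alphabet (wrapping around).
"thunder" → "iof".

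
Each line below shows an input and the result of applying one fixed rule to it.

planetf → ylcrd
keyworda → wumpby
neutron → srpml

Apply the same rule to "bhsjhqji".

qhfohg

Looking at the pairs, the operation is to shift every letter 2 places backward in the alphabet (wrapping around), then delete the first 2 characters.
Applying both steps to "bhsjhqji": "zfqhfohg", then "qhfohg".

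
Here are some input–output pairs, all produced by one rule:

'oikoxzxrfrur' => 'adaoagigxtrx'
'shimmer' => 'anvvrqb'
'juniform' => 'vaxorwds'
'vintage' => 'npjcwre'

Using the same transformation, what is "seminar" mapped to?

ajwrvnb

The rule is to shift every letter 9 places forward in the alphabet (wrapping around), then reverse the string.
For "seminar", step one produces "bnvrwja"; step two turns that into "ajwrvnb".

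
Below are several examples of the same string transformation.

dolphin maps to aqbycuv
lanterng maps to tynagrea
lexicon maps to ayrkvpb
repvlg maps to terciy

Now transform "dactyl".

yqnpgl

The transformation: move the last character to the front, then shift every letter 13 places forward in the alphabet (wrapping around) — i.e. ROT13.
Applying that to "dactyl" gives "yqnpgl".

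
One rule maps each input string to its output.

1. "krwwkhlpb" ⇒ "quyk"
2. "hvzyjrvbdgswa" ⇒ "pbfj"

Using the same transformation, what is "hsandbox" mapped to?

mkxg

The transformation: shift every letter 9 places forward in the alphabet (wrapping around), then keep only the last 4 characters.
On "hsandbox": the first step gives "qbjwmkxg", and the second then gives "mkxg".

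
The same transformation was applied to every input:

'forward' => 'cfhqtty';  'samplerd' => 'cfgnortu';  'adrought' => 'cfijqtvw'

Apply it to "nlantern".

cgnppptv

What's happening: shift every letter 2 places forward in the alphabet (wrapping around), then sort the characters into alphabetical order.
"nlantern" → "pncpvgtp" → "cgnppptv".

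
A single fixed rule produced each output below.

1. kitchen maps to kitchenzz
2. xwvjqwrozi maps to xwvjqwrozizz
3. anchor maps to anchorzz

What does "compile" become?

The transformation: append "zz".
Applying that to "compile" gives "compilezz".

compilezz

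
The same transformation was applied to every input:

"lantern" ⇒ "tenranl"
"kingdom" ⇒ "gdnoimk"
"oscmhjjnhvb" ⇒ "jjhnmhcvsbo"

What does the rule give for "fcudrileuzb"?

Rule — take characters alternately from the front and the back (1st, last, 2nd, 2nd-last, ...), then reverse the string.
On "fcudrileuzb": the first step gives "fbczuuderli", and the second then gives "ilreduuzcbf".
(Check on "lantern": → "lnarnet" → "tenranl" ✓)

ilreduuzcbf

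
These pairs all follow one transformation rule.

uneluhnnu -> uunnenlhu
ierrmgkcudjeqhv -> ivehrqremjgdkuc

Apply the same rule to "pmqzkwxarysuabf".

Each output is the input with this applied: take characters alternately from the front and the back (1st, last, 2nd, 2nd-last, ...).
"pmqzkwxarysuabf" → "pfmbqazukswyxra".

pfmbqazukswyxra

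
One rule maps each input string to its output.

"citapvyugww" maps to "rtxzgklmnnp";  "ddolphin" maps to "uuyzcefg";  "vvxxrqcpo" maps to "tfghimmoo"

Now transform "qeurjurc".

The rule is to sort the characters into alphabetical order, then shift every letter 9 places backward in the alphabet (wrapping around).
Doing the same to "qeurjurc": "tvahiill".
(Check on "vvxxrqcpo": → "copqrvvxx" → "tfghimmoo" ✓)

tvahiill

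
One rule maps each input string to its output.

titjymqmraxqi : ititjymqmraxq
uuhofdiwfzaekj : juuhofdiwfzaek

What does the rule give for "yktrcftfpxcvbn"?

nyktrcftfpxcvb

The pattern: move the last character to the front.
On "yktrcftfpxcvbn" that produces "nyktrcftfpxcvb".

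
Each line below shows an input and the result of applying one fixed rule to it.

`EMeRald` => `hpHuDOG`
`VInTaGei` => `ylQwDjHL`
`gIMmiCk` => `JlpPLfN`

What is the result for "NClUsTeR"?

qfOxVwHu

Rule — shift every letter 3 places forward in the alphabet (wrapping around), then flip the case of every letter.
Applying both steps to "NClUsTeR": "QFoXvWhU", then "qfOxVwHu".
(Check on "gIMmiCk": → "jLPplFn" → "JlpPLfN" ✓)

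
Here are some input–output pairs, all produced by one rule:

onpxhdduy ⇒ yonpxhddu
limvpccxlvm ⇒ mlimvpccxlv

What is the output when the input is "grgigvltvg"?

ggrgigvltv

In each case the input is transformed by: move the last character to the front.
So "grgigvltvg" becomes "ggrgigvltv".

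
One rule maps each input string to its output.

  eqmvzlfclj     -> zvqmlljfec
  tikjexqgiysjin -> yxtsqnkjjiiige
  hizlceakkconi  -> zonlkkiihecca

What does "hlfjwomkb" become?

The pattern: sort the characters into reverse alphabetical order.
Applying that to "hlfjwomkb" gives "womlkjhfb".

womlkjhfb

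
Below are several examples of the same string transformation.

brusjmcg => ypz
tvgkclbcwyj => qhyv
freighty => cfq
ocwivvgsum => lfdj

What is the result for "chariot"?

The rule is to keep one character in every 3, starting at position 1 (positions 1st, 4th, 7th, ...), then shift every letter 3 places backward in the alphabet (wrapping around).
Working it through for "chariot": intermediate "crt", final "zoq".

zoq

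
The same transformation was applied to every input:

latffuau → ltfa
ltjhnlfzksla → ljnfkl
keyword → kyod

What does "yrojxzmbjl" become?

Each output is the input with this applied: keep every other character starting from the first (positions 1st, 3rd, 5th, ...).
Applying that to "yrojxzmbjl" gives "yoxmj".

yoxmj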